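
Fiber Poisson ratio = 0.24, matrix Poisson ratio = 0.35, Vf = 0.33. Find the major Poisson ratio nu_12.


nu_12 = nu_f*Vf + nu_m*(1-Vf) = 0.24*0.33 + 0.35*0.67 = 0.3137

0.3137


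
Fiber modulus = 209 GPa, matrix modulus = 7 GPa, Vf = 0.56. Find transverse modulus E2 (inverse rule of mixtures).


1/E2 = Vf/Ef + (1-Vf)/Em = 0.56/209 + 0.44/7
E2 = 15.26 GPa

15.26 GPa


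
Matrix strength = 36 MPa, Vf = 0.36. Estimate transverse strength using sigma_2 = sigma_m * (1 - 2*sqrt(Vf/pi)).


factor = 1 - 2*sqrt(0.36/pi) = 0.323
sigma_2 = 36 * 0.323 = 11.63 MPa

11.63 MPa


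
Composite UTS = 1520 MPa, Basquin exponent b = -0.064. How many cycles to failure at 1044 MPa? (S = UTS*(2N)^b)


N = 0.5 * (S/UTS)^(1/b) = 0.5 * (1044/1520)^(1/-0.064) = 177.0438 cycles

177.0438 cycles


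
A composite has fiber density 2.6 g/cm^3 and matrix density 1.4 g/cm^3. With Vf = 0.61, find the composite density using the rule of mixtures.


rho_c = rho_f*Vf + rho_m*(1-Vf) = 2.6*0.61 + 1.4*0.39 = 2.132 g/cm^3

2.132 g/cm^3


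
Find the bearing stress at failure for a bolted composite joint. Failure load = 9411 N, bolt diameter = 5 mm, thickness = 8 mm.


sigma_br = F/(d*h) = 9411/(5*8) = 235.3 MPa

235.3 MPa


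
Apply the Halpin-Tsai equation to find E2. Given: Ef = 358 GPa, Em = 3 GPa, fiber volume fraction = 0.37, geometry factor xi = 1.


eta = (Ef/Em - 1)/(Ef/Em + xi) = (119.3333 - 1)/(119.3333 + 1) = 0.9834
E2 = Em*(1+xi*eta*Vf)/(1-eta*Vf) = 6.43 GPa

6.43 GPa


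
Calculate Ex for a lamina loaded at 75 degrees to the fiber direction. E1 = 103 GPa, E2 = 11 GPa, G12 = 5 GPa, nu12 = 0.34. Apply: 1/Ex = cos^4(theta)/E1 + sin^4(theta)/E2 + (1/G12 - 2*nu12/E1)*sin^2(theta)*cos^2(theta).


cos^4(75) = 0.004487, sin^4(75) = 0.870513, sin^2(75)*cos^2(75) = 0.0625
1/G12 - 2*nu12/E1 = 1/5 - 2*0.34/103 = 0.193398 GPa^-1
1/Ex = 0.004487/103 + 0.870513/11 + 0.193398*0.0625 = 0.0912685 GPa^-1
Ex = 10.96 GPa

10.96 GPa


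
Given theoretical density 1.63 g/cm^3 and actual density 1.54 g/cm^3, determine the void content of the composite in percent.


Void% = (rho_theo - rho_actual)/rho_theo * 100 = (1.63 - 1.54)/1.63 * 100 = 5.52%

5.52%


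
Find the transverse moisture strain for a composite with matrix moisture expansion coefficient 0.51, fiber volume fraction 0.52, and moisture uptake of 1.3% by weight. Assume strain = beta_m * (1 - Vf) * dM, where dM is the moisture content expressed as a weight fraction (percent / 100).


dM = 1.3/100 = 0.013
strain = beta_m * (1-Vf) * dM = 0.51 * 0.48 * 0.013 = 0.0031824

0.0031824


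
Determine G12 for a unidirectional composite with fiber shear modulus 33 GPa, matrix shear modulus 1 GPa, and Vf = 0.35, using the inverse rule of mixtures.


1/G12 = Vf/Gf + (1-Vf)/Gm = 0.35/33 + 0.65/1
G12 = 1.51 GPa

1.51 GPa


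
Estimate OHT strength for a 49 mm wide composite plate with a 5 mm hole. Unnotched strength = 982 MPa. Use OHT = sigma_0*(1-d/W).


OHT = sigma_0*(1-d/W) = 982*(1-5/49) = 881.8 MPa

881.8 MPa


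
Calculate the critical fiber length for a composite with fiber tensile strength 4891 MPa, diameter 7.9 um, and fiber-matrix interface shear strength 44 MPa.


Lc = sigma_f * d / (2 * tau_i) = 4891 * 7.9 / (2 * 44) = 439.1 um

439.1 um


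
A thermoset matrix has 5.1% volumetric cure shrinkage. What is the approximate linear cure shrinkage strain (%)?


Linear shrinkage ≈ vol_shrink/3 = 5.1/3 = 1.7%

1.7%


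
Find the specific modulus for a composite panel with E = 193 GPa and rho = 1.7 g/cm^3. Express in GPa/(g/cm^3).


Specific stiffness = E/rho = 193/1.7 = 113.5 GPa/(g/cm^3)

113.5 GPa/(g/cm^3)


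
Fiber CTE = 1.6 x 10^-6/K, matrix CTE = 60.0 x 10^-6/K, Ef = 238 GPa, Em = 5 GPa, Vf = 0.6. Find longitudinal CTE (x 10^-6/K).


E1 = Ef*Vf + Em*(1-Vf) = 144.8
alpha_1 = (alpha_f*Ef*Vf + alpha_m*Em*(1-Vf))/E1 = 2.41 x 10^-6/K

2.41 x 10^-6/K


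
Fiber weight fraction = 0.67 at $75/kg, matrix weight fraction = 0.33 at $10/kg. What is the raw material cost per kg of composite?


Cost = cost_f*Wf + cost_m*Wm = 75*0.67 + 10*0.33 = $53.55/kg

$53.55/kg


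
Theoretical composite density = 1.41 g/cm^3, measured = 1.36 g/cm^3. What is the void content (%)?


Void% = (rho_theo - rho_actual)/rho_theo * 100 = (1.41 - 1.36)/1.41 * 100 = 3.55%

3.55%


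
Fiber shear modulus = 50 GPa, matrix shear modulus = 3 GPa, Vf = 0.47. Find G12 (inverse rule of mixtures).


1/G12 = Vf/Gf + (1-Vf)/Gm = 0.47/50 + 0.53/3
G12 = 5.37 GPa

5.37 GPa


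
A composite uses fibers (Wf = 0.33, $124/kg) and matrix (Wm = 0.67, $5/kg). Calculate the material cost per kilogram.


Cost = cost_f*Wf + cost_m*Wm = 124*0.33 + 5*0.67 = $44.27/kg

$44.27/kg


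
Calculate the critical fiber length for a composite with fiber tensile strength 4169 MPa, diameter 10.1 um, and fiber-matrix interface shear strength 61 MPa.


Lc = sigma_f * d / (2 * tau_i) = 4169 * 10.1 / (2 * 61) = 345.1 um

345.1 um


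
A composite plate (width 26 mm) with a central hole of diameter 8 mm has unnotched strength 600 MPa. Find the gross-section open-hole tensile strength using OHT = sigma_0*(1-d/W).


OHT = sigma_0*(1-d/W) = 600*(1-8/26) = 415.4 MPa

415.4 MPa


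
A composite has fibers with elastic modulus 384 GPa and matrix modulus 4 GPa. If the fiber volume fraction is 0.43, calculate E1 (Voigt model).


E1 = Ef*Vf + Em*(1-Vf) = 384*0.43 + 4*0.57 = 167.4 GPa

167.4 GPa


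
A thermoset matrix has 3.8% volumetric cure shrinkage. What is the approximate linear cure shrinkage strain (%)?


Linear shrinkage ≈ vol_shrink/3 = 3.8/3 = 1.267%

1.267%


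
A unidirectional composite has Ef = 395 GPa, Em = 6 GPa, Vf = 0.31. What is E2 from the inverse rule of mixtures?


1/E2 = Vf/Ef + (1-Vf)/Em = 0.31/395 + 0.69/6
E2 = 8.64 GPa

8.64 GPa


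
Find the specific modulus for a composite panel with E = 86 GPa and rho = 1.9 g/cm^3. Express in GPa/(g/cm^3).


Specific stiffness = E/rho = 86/1.9 = 45.3 GPa/(g/cm^3)

45.3 GPa/(g/cm^3)


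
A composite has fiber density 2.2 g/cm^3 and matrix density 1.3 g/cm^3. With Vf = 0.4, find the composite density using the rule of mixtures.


rho_c = rho_f*Vf + rho_m*(1-Vf) = 2.2*0.4 + 1.3*0.6 = 1.66 g/cm^3

1.66 g/cm^3


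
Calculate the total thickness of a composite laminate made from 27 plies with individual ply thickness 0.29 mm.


h = n * t_ply = 27 * 0.29 = 7.83 mm

7.83 mm


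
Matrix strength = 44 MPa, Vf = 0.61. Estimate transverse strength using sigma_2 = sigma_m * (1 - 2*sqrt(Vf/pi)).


factor = 1 - 2*sqrt(0.61/pi) = 0.1187
sigma_2 = 44 * 0.1187 = 5.22 MPa

5.22 MPa


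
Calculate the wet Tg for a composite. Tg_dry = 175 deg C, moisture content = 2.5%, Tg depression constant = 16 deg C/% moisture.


Tg_wet = Tg_dry - k*moisture = 175 - 16*2.5 = 135.0 deg C

135.0 deg C


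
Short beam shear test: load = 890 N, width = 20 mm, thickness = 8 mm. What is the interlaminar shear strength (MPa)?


ILSS = 3F/(4bh) = 3*890/(4*20*8) = 4.17 MPa

4.17 MPa


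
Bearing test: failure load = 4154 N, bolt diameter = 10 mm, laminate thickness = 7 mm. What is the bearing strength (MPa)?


sigma_br = F/(d*h) = 4154/(10*7) = 59.3 MPa

59.3 MPa


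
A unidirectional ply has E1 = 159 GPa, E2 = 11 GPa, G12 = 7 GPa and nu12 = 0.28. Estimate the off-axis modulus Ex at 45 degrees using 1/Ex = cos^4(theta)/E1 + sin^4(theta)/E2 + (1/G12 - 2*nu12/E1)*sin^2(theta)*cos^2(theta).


cos^4(45) = 0.25, sin^4(45) = 0.25, sin^2(45)*cos^2(45) = 0.25
1/G12 - 2*nu12/E1 = 1/7 - 2*0.28/159 = 0.139335 GPa^-1
1/Ex = 0.25/159 + 0.25/11 + 0.139335*0.25 = 0.0591334 GPa^-1
Ex = 16.91 GPa

16.91 GPa


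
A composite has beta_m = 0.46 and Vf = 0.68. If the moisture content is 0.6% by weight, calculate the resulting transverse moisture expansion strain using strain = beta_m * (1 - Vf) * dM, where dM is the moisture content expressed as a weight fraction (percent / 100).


dM = 0.6/100 = 0.006
strain = beta_m * (1-Vf) * dM = 0.46 * 0.32 * 0.006 = 0.0008832

0.0008832


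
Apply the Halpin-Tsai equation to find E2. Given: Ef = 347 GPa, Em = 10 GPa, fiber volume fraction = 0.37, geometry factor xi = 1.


eta = (Ef/Em - 1)/(Ef/Em + xi) = (34.7 - 1)/(34.7 + 1) = 0.944
E2 = Em*(1+xi*eta*Vf)/(1-eta*Vf) = 20.73 GPa

20.73 GPa


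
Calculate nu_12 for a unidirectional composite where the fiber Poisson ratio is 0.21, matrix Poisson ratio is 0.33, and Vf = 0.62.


nu_12 = nu_f*Vf + nu_m*(1-Vf) = 0.21*0.62 + 0.33*0.38 = 0.2556

0.2556


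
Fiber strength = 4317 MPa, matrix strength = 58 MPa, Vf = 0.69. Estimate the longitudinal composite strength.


sigma_1 = sigma_f*Vf + sigma_m*(1-Vf) = 4317*0.69 + 58*0.31 = 2996.7 MPa

2996.7 MPa


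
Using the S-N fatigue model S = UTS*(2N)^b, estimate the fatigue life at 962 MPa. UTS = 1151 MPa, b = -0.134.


N = 0.5 * (S/UTS)^(1/b) = 0.5 * (962/1151)^(1/-0.134) = 1.9068 cycles

1.9068 cycles


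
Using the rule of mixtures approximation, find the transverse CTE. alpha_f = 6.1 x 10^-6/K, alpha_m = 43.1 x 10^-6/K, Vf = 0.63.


alpha_2 = alpha_f*Vf + alpha_m*(1-Vf) = 6.1*0.63 + 43.1*0.37 = 19.8 x 10^-6/K

19.8 x 10^-6/K


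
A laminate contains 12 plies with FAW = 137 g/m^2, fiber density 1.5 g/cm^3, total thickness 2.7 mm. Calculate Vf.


Vf = n * FAW / (rho_f * h * 1000) = 12 * 137 / (1.5 * 2.7 * 1000) = 0.4059

0.4059


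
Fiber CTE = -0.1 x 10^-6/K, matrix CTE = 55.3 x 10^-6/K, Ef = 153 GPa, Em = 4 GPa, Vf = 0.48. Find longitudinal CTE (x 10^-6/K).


E1 = Ef*Vf + Em*(1-Vf) = 75.52
alpha_1 = (alpha_f*Ef*Vf + alpha_m*Em*(1-Vf))/E1 = 1.43 x 10^-6/K

1.43 x 10^-6/K


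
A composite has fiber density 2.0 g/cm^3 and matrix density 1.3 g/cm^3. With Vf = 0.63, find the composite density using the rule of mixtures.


rho_c = rho_f*Vf + rho_m*(1-Vf) = 2.0*0.63 + 1.3*0.37 = 1.741 g/cm^3

1.741 g/cm^3


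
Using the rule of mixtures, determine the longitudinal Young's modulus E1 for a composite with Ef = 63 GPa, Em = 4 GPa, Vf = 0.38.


E1 = Ef*Vf + Em*(1-Vf) = 63*0.38 + 4*0.62 = 26.42 GPa

26.42 GPa


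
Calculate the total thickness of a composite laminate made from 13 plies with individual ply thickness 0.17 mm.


h = n * t_ply = 13 * 0.17 = 2.21 mm

2.21 mm


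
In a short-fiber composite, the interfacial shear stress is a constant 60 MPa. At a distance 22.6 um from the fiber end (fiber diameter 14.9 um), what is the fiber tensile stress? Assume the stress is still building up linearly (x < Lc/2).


Force balance: sigma_f * (pi*d^2/4) = tau * (pi*d) * x  ->  sigma_f = 4 * tau * x / d
sigma_f = 4 * 60 * 22.6 / 14.9 = 364.0 MPa

364.0 MPa


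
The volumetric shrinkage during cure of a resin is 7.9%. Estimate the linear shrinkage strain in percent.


Linear shrinkage ≈ vol_shrink/3 = 7.9/3 = 2.633%

2.633%


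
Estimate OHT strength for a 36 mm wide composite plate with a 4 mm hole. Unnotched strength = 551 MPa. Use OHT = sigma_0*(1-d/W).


OHT = sigma_0*(1-d/W) = 551*(1-4/36) = 489.8 MPa

489.8 MPa


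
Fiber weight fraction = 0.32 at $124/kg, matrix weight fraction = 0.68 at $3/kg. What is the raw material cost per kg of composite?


Cost = cost_f*Wf + cost_m*Wm = 124*0.32 + 3*0.68 = $41.72/kg

$41.72/kg


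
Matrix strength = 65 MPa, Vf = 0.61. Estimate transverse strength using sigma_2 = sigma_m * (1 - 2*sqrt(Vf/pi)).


factor = 1 - 2*sqrt(0.61/pi) = 0.1187
sigma_2 = 65 * 0.1187 = 7.72 MPa

7.72 MPa


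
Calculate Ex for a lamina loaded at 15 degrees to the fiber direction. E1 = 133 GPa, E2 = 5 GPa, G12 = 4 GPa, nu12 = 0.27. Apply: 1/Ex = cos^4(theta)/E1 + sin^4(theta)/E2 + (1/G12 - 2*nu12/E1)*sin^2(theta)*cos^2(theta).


cos^4(15) = 0.870513, sin^4(15) = 0.004487, sin^2(15)*cos^2(15) = 0.0625
1/G12 - 2*nu12/E1 = 1/4 - 2*0.27/133 = 0.24594 GPa^-1
1/Ex = 0.870513/133 + 0.004487/5 + 0.24594*0.0625 = 0.0228139 GPa^-1
Ex = 43.83 GPa

43.83 GPa


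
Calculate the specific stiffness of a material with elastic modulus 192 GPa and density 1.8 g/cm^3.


Specific stiffness = E/rho = 192/1.8 = 106.7 GPa/(g/cm^3)

106.7 GPa/(g/cm^3)


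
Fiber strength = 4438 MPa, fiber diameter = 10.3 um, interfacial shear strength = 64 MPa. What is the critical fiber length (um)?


Lc = sigma_f * d / (2 * tau_i) = 4438 * 10.3 / (2 * 64) = 357.1 um

357.1 um


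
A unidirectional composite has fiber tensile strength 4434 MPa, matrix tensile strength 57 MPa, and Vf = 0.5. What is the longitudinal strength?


sigma_1 = sigma_f*Vf + sigma_m*(1-Vf) = 4434*0.5 + 57*0.5 = 2245.5 MPa

2245.5 MPa


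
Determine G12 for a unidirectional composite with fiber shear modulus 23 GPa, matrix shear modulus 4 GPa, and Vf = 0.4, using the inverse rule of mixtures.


1/G12 = Vf/Gf + (1-Vf)/Gm = 0.4/23 + 0.6/4
G12 = 5.97 GPa

5.97 GPa


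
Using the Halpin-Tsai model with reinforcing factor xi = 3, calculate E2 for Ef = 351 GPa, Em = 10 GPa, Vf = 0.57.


eta = (Ef/Em - 1)/(Ef/Em + xi) = (35.1 - 1)/(35.1 + 3) = 0.895
E2 = Em*(1+xi*eta*Vf)/(1-eta*Vf) = 51.66 GPa

51.66 GPa


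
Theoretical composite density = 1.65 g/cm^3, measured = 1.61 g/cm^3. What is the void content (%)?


Void% = (rho_theo - rho_actual)/rho_theo * 100 = (1.65 - 1.61)/1.65 * 100 = 2.42%

2.42%


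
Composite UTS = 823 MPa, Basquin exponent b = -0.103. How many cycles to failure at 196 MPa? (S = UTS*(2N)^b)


N = 0.5 * (S/UTS)^(1/b) = 0.5 * (196/823)^(1/-0.103) = 560931.0222 cycles

560931.0222 cycles


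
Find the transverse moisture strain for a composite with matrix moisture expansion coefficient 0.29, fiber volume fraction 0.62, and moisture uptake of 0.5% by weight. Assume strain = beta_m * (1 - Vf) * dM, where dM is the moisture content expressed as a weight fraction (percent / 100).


dM = 0.5/100 = 0.005
strain = beta_m * (1-Vf) * dM = 0.29 * 0.38 * 0.005 = 0.000551

0.000551


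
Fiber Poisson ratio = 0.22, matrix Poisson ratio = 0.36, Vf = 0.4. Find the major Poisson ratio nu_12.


nu_12 = nu_f*Vf + nu_m*(1-Vf) = 0.22*0.4 + 0.36*0.6 = 0.304

0.304


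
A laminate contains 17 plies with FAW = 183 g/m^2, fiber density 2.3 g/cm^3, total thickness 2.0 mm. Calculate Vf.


Vf = n * FAW / (rho_f * h * 1000) = 17 * 183 / (2.3 * 2.0 * 1000) = 0.6763

0.6763


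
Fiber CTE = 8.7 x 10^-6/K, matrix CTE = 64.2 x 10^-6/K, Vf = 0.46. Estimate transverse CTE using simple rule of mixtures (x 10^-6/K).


alpha_2 = alpha_f*Vf + alpha_m*(1-Vf) = 8.7*0.46 + 64.2*0.54 = 38.7 x 10^-6/K

38.7 x 10^-6/K


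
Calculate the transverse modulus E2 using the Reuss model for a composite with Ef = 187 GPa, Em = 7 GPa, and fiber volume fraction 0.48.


1/E2 = Vf/Ef + (1-Vf)/Em = 0.48/187 + 0.52/7
E2 = 13.01 GPa

13.01 GPa


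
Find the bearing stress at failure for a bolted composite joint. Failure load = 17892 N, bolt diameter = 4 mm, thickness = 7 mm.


sigma_br = F/(d*h) = 17892/(4*7) = 639.0 MPa

639.0 MPa


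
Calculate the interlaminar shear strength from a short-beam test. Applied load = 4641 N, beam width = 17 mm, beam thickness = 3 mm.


ILSS = 3F/(4bh) = 3*4641/(4*17*3) = 68.25 MPa

68.25 MPa


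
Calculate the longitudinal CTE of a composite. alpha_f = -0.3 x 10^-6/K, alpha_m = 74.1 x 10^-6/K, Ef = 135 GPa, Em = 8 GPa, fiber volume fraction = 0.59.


E1 = Ef*Vf + Em*(1-Vf) = 82.93
alpha_1 = (alpha_f*Ef*Vf + alpha_m*Em*(1-Vf))/E1 = 2.64 x 10^-6/K

2.64 x 10^-6/K


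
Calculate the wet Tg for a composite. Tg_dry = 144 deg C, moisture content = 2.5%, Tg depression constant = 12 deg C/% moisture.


Tg_wet = Tg_dry - k*moisture = 144 - 12*2.5 = 114.0 deg C

114.0 deg C


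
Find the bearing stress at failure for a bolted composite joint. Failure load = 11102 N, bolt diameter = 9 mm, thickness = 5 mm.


sigma_br = F/(d*h) = 11102/(9*5) = 246.7 MPa

246.7 MPa


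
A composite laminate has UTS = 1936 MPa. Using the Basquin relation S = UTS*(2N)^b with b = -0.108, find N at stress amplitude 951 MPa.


N = 0.5 * (S/UTS)^(1/b) = 0.5 * (951/1936)^(1/-0.108) = 361.0217 cycles

361.0217 cycles


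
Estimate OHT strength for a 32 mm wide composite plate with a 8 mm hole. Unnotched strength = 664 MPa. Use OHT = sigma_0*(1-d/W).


OHT = sigma_0*(1-d/W) = 664*(1-8/32) = 498.0 MPa

498.0 MPa


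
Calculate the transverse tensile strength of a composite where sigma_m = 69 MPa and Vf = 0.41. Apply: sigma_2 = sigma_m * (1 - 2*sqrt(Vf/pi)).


factor = 1 - 2*sqrt(0.41/pi) = 0.2775
sigma_2 = 69 * 0.2775 = 19.15 MPa

19.15 MPa


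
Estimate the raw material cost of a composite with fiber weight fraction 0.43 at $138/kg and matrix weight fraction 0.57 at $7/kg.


Cost = cost_f*Wf + cost_m*Wm = 138*0.43 + 7*0.57 = $63.33/kg

$63.33/kg


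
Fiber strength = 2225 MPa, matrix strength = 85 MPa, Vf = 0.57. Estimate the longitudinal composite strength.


sigma_1 = sigma_f*Vf + sigma_m*(1-Vf) = 2225*0.57 + 85*0.43 = 1304.8 MPa

1304.8 MPa


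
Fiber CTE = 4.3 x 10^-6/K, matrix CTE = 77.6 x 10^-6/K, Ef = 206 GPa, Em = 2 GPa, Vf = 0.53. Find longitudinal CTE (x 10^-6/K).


E1 = Ef*Vf + Em*(1-Vf) = 110.12
alpha_1 = (alpha_f*Ef*Vf + alpha_m*Em*(1-Vf))/E1 = 4.93 x 10^-6/K

4.93 x 10^-6/K


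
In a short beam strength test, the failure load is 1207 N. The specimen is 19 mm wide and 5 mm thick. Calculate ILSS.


ILSS = 3F/(4bh) = 3*1207/(4*19*5) = 9.53 MPa

9.53 MPa


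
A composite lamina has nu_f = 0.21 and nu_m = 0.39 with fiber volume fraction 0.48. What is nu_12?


nu_12 = nu_f*Vf + nu_m*(1-Vf) = 0.21*0.48 + 0.39*0.52 = 0.3036

0.3036


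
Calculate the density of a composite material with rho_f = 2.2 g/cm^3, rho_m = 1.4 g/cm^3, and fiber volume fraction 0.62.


rho_c = rho_f*Vf + rho_m*(1-Vf) = 2.2*0.62 + 1.4*0.38 = 1.896 g/cm^3

1.896 g/cm^3


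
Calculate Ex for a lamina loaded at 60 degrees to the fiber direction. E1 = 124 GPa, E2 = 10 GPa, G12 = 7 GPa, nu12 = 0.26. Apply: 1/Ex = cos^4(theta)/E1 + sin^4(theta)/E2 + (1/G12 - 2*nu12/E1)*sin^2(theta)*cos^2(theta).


cos^4(60) = 0.0625, sin^4(60) = 0.5625, sin^2(60)*cos^2(60) = 0.1875
1/G12 - 2*nu12/E1 = 1/7 - 2*0.26/124 = 0.138664 GPa^-1
1/Ex = 0.0625/124 + 0.5625/10 + 0.138664*0.1875 = 0.0827535 GPa^-1
Ex = 12.08 GPa

12.08 GPa


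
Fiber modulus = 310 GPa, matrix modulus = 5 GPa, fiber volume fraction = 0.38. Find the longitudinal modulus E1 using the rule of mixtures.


E1 = Ef*Vf + Em*(1-Vf) = 310*0.38 + 5*0.62 = 120.9 GPa

120.9 GPa


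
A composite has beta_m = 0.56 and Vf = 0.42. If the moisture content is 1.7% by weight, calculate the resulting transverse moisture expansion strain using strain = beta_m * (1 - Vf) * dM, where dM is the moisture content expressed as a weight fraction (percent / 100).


dM = 1.7/100 = 0.017
strain = beta_m * (1-Vf) * dM = 0.56 * 0.58 * 0.017 = 0.0055216

0.0055216


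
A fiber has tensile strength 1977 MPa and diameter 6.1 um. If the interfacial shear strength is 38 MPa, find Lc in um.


Lc = sigma_f * d / (2 * tau_i) = 1977 * 6.1 / (2 * 38) = 158.7 um

158.7 um


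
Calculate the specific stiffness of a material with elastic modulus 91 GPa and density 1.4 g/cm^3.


Specific stiffness = E/rho = 91/1.4 = 65.0 GPa/(g/cm^3)

65.0 GPa/(g/cm^3)


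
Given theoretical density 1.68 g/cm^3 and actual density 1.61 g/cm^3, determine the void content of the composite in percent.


Void% = (rho_theo - rho_actual)/rho_theo * 100 = (1.68 - 1.61)/1.68 * 100 = 4.17%

4.17%


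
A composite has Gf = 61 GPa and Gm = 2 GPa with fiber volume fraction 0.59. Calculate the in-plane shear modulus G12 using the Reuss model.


1/G12 = Vf/Gf + (1-Vf)/Gm = 0.59/61 + 0.41/2
G12 = 4.66 GPa

4.66 GPa


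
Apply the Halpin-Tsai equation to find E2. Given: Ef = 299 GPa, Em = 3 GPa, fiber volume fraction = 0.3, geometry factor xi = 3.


eta = (Ef/Em - 1)/(Ef/Em + xi) = (99.6667 - 1)/(99.6667 + 3) = 0.961
E2 = Em*(1+xi*eta*Vf)/(1-eta*Vf) = 7.86 GPa

7.86 GPa


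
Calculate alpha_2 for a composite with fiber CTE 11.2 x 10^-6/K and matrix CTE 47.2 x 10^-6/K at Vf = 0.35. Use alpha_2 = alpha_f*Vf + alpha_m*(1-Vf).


alpha_2 = alpha_f*Vf + alpha_m*(1-Vf) = 11.2*0.35 + 47.2*0.65 = 34.6 x 10^-6/K

34.6 x 10^-6/K


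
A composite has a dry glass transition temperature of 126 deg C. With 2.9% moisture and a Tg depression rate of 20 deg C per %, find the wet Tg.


Tg_wet = Tg_dry - k*moisture = 126 - 20*2.9 = 68.0 deg C

68.0 deg C


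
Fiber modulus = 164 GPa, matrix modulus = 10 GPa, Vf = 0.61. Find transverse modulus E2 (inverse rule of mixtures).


1/E2 = Vf/Ef + (1-Vf)/Em = 0.61/164 + 0.39/10
E2 = 23.41 GPa

23.41 GPa


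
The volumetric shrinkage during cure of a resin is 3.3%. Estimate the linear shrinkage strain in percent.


Linear shrinkage ≈ vol_shrink/3 = 3.3/3 = 1.1%

1.1%


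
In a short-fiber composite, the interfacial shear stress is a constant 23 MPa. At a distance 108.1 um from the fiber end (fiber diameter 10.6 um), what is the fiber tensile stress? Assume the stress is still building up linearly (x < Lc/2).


Force balance: sigma_f * (pi*d^2/4) = tau * (pi*d) * x  ->  sigma_f = 4 * tau * x / d
sigma_f = 4 * 23 * 108.1 / 10.6 = 938.2 MPa

938.2 MPa


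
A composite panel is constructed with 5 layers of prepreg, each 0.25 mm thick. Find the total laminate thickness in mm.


h = n * t_ply = 5 * 0.25 = 1.25 mm

1.25 mm


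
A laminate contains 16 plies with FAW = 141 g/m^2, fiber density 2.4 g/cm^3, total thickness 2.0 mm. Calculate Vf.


Vf = n * FAW / (rho_f * h * 1000) = 16 * 141 / (2.4 * 2.0 * 1000) = 0.47

0.47


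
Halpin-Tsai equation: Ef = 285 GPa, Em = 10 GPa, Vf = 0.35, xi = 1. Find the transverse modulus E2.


eta = (Ef/Em - 1)/(Ef/Em + xi) = (28.5 - 1)/(28.5 + 1) = 0.9322
E2 = Em*(1+xi*eta*Vf)/(1-eta*Vf) = 19.69 GPa

19.69 GPa


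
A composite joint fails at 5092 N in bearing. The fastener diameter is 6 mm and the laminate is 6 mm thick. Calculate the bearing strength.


sigma_br = F/(d*h) = 5092/(6*6) = 141.4 MPa

141.4 MPa


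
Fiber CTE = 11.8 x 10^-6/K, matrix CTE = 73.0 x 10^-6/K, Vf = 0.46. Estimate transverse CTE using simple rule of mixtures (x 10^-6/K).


alpha_2 = alpha_f*Vf + alpha_m*(1-Vf) = 11.8*0.46 + 73.0*0.54 = 44.8 x 10^-6/K

44.8 x 10^-6/K


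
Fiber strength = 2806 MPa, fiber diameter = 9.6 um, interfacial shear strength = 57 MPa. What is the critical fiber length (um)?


Lc = sigma_f * d / (2 * tau_i) = 2806 * 9.6 / (2 * 57) = 236.3 um

236.3 um


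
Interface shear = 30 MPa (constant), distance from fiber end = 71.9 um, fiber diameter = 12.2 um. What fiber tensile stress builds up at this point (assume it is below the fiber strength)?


Force balance: sigma_f * (pi*d^2/4) = tau * (pi*d) * x  ->  sigma_f = 4 * tau * x / d
sigma_f = 4 * 30 * 71.9 / 12.2 = 707.2 MPa

707.2 MPa


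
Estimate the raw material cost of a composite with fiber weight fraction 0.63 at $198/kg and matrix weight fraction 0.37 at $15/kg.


Cost = cost_f*Wf + cost_m*Wm = 198*0.63 + 15*0.37 = $130.29/kg

$130.29/kg


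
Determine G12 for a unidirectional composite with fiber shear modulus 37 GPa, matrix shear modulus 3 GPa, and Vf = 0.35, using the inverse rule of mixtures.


1/G12 = Vf/Gf + (1-Vf)/Gm = 0.35/37 + 0.65/3
G12 = 4.42 GPa

4.42 GPa


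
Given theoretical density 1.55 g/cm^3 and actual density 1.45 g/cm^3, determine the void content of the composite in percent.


Void% = (rho_theo - rho_actual)/rho_theo * 100 = (1.55 - 1.45)/1.55 * 100 = 6.45%

6.45%


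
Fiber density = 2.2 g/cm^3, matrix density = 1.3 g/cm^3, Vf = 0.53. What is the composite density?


rho_c = rho_f*Vf + rho_m*(1-Vf) = 2.2*0.53 + 1.3*0.47 = 1.777 g/cm^3

1.777 g/cm^3


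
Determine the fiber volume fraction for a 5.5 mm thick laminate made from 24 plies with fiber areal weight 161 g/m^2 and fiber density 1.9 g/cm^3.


Vf = n * FAW / (rho_f * h * 1000) = 24 * 161 / (1.9 * 5.5 * 1000) = 0.3698

0.3698


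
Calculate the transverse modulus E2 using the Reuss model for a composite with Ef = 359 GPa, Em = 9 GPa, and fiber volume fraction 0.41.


1/E2 = Vf/Ef + (1-Vf)/Em = 0.41/359 + 0.59/9
E2 = 14.99 GPa

14.99 GPa


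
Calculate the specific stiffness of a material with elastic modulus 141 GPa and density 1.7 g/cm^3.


Specific stiffness = E/rho = 141/1.7 = 82.9 GPa/(g/cm^3)

82.9 GPa/(g/cm^3)


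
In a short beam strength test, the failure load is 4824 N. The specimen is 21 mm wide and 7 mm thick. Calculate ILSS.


ILSS = 3F/(4bh) = 3*4824/(4*21*7) = 24.61 MPa

24.61 MPa


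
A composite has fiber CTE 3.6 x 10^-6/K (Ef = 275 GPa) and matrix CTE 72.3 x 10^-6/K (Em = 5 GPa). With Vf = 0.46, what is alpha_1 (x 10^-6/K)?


E1 = Ef*Vf + Em*(1-Vf) = 129.2
alpha_1 = (alpha_f*Ef*Vf + alpha_m*Em*(1-Vf))/E1 = 5.04 x 10^-6/K

5.04 x 10^-6/K


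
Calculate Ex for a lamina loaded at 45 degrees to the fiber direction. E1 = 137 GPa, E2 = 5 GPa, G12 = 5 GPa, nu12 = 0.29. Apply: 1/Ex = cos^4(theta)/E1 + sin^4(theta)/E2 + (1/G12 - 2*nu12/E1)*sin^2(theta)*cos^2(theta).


cos^4(45) = 0.25, sin^4(45) = 0.25, sin^2(45)*cos^2(45) = 0.25
1/G12 - 2*nu12/E1 = 1/5 - 2*0.29/137 = 0.195766 GPa^-1
1/Ex = 0.25/137 + 0.25/5 + 0.195766*0.25 = 0.1007664 GPa^-1
Ex = 9.92 GPa

9.92 GPa


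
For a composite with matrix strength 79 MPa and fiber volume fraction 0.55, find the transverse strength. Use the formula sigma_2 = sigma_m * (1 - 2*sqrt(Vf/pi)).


factor = 1 - 2*sqrt(0.55/pi) = 0.1632
sigma_2 = 79 * 0.1632 = 12.89 MPa

12.89 MPa


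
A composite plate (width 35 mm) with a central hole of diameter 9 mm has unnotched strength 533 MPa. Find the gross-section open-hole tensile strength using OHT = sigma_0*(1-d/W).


OHT = sigma_0*(1-d/W) = 533*(1-9/35) = 395.9 MPa

395.9 MPa


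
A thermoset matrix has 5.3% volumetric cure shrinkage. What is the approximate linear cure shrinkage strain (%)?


Linear shrinkage ≈ vol_shrink/3 = 5.3/3 = 1.767%

1.767%


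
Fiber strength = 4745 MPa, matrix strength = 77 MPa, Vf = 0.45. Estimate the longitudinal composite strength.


sigma_1 = sigma_f*Vf + sigma_m*(1-Vf) = 4745*0.45 + 77*0.55 = 2177.6 MPa

2177.6 MPa


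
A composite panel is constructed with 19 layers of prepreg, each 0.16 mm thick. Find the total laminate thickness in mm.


h = n * t_ply = 19 * 0.16 = 3.04 mm

3.04 mm


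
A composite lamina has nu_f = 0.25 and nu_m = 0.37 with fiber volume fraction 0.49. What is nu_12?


nu_12 = nu_f*Vf + nu_m*(1-Vf) = 0.25*0.49 + 0.37*0.51 = 0.3112

0.3112


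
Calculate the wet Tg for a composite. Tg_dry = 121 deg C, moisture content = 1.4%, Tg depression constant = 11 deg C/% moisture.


Tg_wet = Tg_dry - k*moisture = 121 - 11*1.4 = 105.6 deg C

105.6 deg C


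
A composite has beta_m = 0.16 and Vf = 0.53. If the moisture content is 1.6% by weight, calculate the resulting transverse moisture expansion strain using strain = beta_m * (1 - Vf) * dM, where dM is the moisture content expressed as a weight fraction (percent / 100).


dM = 1.6/100 = 0.016
strain = beta_m * (1-Vf) * dM = 0.16 * 0.47 * 0.016 = 0.0012032

0.0012032


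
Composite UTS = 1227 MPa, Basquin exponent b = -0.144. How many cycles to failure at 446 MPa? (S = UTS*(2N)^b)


N = 0.5 * (S/UTS)^(1/b) = 0.5 * (446/1227)^(1/-0.144) = 563.7944 cycles

563.7944 cycles


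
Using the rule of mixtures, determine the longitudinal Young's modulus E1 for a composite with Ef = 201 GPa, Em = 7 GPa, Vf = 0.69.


E1 = Ef*Vf + Em*(1-Vf) = 201*0.69 + 7*0.31 = 140.86 GPa

140.86 GPa


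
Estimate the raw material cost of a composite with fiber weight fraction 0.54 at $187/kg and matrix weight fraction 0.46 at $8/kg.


Cost = cost_f*Wf + cost_m*Wm = 187*0.54 + 8*0.46 = $104.66/kg

$104.66/kg


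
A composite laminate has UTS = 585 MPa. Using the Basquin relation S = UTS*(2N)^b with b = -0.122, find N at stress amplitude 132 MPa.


N = 0.5 * (S/UTS)^(1/b) = 0.5 * (132/585)^(1/-0.122) = 99729.1068 cycles

99729.1068 cycles


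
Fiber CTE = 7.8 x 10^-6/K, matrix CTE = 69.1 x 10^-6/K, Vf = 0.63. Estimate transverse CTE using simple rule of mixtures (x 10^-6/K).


alpha_2 = alpha_f*Vf + alpha_m*(1-Vf) = 7.8*0.63 + 69.1*0.37 = 30.5 x 10^-6/K

30.5 x 10^-6/K


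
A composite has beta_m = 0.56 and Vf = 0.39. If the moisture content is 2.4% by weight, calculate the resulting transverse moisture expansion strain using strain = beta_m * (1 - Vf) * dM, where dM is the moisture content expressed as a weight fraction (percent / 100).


dM = 2.4/100 = 0.024
strain = beta_m * (1-Vf) * dM = 0.56 * 0.61 * 0.024 = 0.0081984

0.0081984


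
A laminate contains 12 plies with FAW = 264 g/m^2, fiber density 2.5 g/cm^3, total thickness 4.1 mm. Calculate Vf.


Vf = n * FAW / (rho_f * h * 1000) = 12 * 264 / (2.5 * 4.1 * 1000) = 0.3091

0.3091


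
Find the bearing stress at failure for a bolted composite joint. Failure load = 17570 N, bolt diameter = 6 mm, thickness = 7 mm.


sigma_br = F/(d*h) = 17570/(6*7) = 418.3 MPa

418.3 MPa


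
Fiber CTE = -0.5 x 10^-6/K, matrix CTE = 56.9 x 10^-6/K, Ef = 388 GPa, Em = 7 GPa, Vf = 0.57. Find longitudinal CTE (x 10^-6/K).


E1 = Ef*Vf + Em*(1-Vf) = 224.17
alpha_1 = (alpha_f*Ef*Vf + alpha_m*Em*(1-Vf))/E1 = 0.27 x 10^-6/K

0.27 x 10^-6/K


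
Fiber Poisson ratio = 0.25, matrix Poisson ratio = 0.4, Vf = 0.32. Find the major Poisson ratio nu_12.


nu_12 = nu_f*Vf + nu_m*(1-Vf) = 0.25*0.32 + 0.4*0.68 = 0.352

0.352


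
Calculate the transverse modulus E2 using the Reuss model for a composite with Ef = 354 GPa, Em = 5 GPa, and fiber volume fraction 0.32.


1/E2 = Vf/Ef + (1-Vf)/Em = 0.32/354 + 0.68/5
E2 = 7.3 GPa

7.3 GPa


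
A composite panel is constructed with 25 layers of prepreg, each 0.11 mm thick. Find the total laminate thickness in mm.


h = n * t_ply = 25 * 0.11 = 2.75 mm

2.75 mm


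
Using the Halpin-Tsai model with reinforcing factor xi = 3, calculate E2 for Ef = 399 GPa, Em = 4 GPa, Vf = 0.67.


eta = (Ef/Em - 1)/(Ef/Em + xi) = (99.75 - 1)/(99.75 + 3) = 0.9611
E2 = Em*(1+xi*eta*Vf)/(1-eta*Vf) = 32.93 GPa

32.93 GPa


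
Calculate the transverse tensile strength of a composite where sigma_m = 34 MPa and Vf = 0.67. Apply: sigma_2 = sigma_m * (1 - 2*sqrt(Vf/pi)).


factor = 1 - 2*sqrt(0.67/pi) = 0.0764
sigma_2 = 34 * 0.0764 = 2.6 MPa

2.6 MPa


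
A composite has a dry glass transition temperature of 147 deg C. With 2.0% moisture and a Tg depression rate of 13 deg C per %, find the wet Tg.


Tg_wet = Tg_dry - k*moisture = 147 - 13*2.0 = 121.0 deg C

121.0 deg C


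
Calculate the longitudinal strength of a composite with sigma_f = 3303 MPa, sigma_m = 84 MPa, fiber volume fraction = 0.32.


sigma_1 = sigma_f*Vf + sigma_m*(1-Vf) = 3303*0.32 + 84*0.68 = 1114.1 MPa

1114.1 MPa


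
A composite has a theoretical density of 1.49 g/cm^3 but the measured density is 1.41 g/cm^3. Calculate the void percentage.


Void% = (rho_theo - rho_actual)/rho_theo * 100 = (1.49 - 1.41)/1.49 * 100 = 5.37%

5.37%


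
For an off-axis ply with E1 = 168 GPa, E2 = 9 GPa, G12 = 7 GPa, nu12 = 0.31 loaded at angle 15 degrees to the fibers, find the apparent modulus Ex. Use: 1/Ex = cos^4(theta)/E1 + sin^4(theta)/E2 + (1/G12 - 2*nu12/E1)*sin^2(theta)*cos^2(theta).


cos^4(15) = 0.870513, sin^4(15) = 0.004487, sin^2(15)*cos^2(15) = 0.0625
1/G12 - 2*nu12/E1 = 1/7 - 2*0.31/168 = 0.139167 GPa^-1
1/Ex = 0.870513/168 + 0.004487/9 + 0.139167*0.0625 = 0.0143781 GPa^-1
Ex = 69.55 GPa

69.55 GPa


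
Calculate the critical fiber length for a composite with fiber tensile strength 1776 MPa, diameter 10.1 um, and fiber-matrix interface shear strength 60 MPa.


Lc = sigma_f * d / (2 * tau_i) = 1776 * 10.1 / (2 * 60) = 149.5 um

149.5 um


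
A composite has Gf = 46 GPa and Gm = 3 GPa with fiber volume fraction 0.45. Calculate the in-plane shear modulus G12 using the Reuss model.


1/G12 = Vf/Gf + (1-Vf)/Gm = 0.45/46 + 0.55/3
G12 = 5.18 GPa

5.18 GPa


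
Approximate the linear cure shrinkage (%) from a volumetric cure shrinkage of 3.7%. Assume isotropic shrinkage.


Linear shrinkage ≈ vol_shrink/3 = 3.7/3 = 1.233%

1.233%


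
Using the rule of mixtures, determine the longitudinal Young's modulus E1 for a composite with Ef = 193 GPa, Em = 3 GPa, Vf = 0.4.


E1 = Ef*Vf + Em*(1-Vf) = 193*0.4 + 3*0.6 = 79.0 GPa

79.0 GPa


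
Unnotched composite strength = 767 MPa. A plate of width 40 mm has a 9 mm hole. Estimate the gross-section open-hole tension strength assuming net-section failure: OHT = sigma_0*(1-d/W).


OHT = sigma_0*(1-d/W) = 767*(1-9/40) = 594.4 MPa

594.4 MPa


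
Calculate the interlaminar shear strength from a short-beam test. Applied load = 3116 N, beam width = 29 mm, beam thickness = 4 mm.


ILSS = 3F/(4bh) = 3*3116/(4*29*4) = 20.15 MPa

20.15 MPa


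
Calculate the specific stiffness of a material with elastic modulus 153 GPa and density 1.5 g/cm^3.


Specific stiffness = E/rho = 153/1.5 = 102.0 GPa/(g/cm^3)

102.0 GPa/(g/cm^3)


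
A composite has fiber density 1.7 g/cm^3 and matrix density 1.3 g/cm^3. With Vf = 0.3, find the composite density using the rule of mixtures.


rho_c = rho_f*Vf + rho_m*(1-Vf) = 1.7*0.3 + 1.3*0.7 = 1.42 g/cm^3

1.42 g/cm^3


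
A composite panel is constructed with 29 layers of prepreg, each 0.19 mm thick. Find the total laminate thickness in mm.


h = n * t_ply = 29 * 0.19 = 5.51 mm

5.51 mm


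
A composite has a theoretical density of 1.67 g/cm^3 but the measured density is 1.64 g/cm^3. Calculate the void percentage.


Void% = (rho_theo - rho_actual)/rho_theo * 100 = (1.67 - 1.64)/1.67 * 100 = 1.8%

1.8%


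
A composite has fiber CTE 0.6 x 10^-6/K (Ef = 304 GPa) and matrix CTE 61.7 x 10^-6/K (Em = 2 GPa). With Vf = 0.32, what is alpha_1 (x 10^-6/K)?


E1 = Ef*Vf + Em*(1-Vf) = 98.64
alpha_1 = (alpha_f*Ef*Vf + alpha_m*Em*(1-Vf))/E1 = 1.44 x 10^-6/K

1.44 x 10^-6/K


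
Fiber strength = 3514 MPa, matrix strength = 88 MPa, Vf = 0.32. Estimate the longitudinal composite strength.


sigma_1 = sigma_f*Vf + sigma_m*(1-Vf) = 3514*0.32 + 88*0.68 = 1184.3 MPa

1184.3 MPa


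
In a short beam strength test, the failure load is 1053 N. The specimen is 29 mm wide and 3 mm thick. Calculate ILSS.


ILSS = 3F/(4bh) = 3*1053/(4*29*3) = 9.08 MPa

9.08 MPa


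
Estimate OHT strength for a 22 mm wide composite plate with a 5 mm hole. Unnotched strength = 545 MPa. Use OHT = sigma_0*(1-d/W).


OHT = sigma_0*(1-d/W) = 545*(1-5/22) = 421.1 MPa

421.1 MPa


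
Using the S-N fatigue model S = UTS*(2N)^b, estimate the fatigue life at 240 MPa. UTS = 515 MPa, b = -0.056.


N = 0.5 * (S/UTS)^(1/b) = 0.5 * (240/515)^(1/-0.056) = 417183.3056 cycles

417183.3056 cycles


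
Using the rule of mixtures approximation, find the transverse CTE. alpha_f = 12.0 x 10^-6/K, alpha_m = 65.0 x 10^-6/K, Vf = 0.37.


alpha_2 = alpha_f*Vf + alpha_m*(1-Vf) = 12.0*0.37 + 65.0*0.63 = 45.4 x 10^-6/K

45.4 x 10^-6/K


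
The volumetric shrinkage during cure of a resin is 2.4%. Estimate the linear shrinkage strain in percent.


Linear shrinkage ≈ vol_shrink/3 = 2.4/3 = 0.8%

0.8%


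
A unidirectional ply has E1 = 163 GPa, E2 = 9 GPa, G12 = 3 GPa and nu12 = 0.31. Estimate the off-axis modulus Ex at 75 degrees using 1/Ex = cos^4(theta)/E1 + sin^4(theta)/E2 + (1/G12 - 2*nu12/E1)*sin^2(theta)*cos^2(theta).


cos^4(75) = 0.004487, sin^4(75) = 0.870513, sin^2(75)*cos^2(75) = 0.0625
1/G12 - 2*nu12/E1 = 1/3 - 2*0.31/163 = 0.32953 GPa^-1
1/Ex = 0.004487/163 + 0.870513/9 + 0.32953*0.0625 = 0.1173468 GPa^-1
Ex = 8.52 GPa

8.52 GPa


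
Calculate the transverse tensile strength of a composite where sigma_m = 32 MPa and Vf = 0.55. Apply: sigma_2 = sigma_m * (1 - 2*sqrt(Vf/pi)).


factor = 1 - 2*sqrt(0.55/pi) = 0.1632
sigma_2 = 32 * 0.1632 = 5.22 MPa

5.22 MPa


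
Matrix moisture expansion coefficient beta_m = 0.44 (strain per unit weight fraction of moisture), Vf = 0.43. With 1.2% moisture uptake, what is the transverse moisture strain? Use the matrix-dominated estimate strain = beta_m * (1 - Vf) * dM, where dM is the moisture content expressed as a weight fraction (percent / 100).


dM = 1.2/100 = 0.012
strain = beta_m * (1-Vf) * dM = 0.44 * 0.57 * 0.012 = 0.0030096

0.0030096


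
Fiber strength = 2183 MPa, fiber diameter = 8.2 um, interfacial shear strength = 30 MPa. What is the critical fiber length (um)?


Lc = sigma_f * d / (2 * tau_i) = 2183 * 8.2 / (2 * 30) = 298.3 um

298.3 um


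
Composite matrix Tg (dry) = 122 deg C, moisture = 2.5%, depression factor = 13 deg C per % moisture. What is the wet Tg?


Tg_wet = Tg_dry - k*moisture = 122 - 13*2.5 = 89.5 deg C

89.5 deg C


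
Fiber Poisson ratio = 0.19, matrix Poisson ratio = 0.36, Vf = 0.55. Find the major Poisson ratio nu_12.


nu_12 = nu_f*Vf + nu_m*(1-Vf) = 0.19*0.55 + 0.36*0.45 = 0.2665

0.2665


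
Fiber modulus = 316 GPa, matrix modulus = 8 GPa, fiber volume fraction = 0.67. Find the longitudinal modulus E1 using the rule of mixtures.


E1 = Ef*Vf + Em*(1-Vf) = 316*0.67 + 8*0.33 = 214.36 GPa

214.36 GPa


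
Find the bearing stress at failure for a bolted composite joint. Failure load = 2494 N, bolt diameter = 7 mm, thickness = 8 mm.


sigma_br = F/(d*h) = 2494/(7*8) = 44.5 MPa

44.5 MPa


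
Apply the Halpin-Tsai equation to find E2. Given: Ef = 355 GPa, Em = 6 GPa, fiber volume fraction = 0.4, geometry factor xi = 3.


eta = (Ef/Em - 1)/(Ef/Em + xi) = (59.1667 - 1)/(59.1667 + 3) = 0.9357
E2 = Em*(1+xi*eta*Vf)/(1-eta*Vf) = 20.35 GPa

20.35 GPa


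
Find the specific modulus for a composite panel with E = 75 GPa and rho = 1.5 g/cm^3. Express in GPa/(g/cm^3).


Specific stiffness = E/rho = 75/1.5 = 50.0 GPa/(g/cm^3)

50.0 GPa/(g/cm^3)


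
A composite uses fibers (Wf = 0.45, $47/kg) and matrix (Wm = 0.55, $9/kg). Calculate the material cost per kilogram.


Cost = cost_f*Wf + cost_m*Wm = 47*0.45 + 9*0.55 = $26.1/kg

$26.1/kg


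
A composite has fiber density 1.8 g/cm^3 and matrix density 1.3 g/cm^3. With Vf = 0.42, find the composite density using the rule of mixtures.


rho_c = rho_f*Vf + rho_m*(1-Vf) = 1.8*0.42 + 1.3*0.58 = 1.51 g/cm^3

1.51 g/cm^3


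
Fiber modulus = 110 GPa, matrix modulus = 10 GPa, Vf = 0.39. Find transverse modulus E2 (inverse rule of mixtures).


1/E2 = Vf/Ef + (1-Vf)/Em = 0.39/110 + 0.61/10
E2 = 15.49 GPa

15.49 GPa


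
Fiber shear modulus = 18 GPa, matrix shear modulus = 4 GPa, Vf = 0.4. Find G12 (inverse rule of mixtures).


1/G12 = Vf/Gf + (1-Vf)/Gm = 0.4/18 + 0.6/4
G12 = 5.81 GPa

5.81 GPa


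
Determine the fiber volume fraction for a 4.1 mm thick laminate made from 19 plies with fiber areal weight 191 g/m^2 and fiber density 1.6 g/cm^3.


Vf = n * FAW / (rho_f * h * 1000) = 19 * 191 / (1.6 * 4.1 * 1000) = 0.5532

0.5532


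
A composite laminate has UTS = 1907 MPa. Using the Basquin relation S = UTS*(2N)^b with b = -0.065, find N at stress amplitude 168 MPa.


N = 0.5 * (S/UTS)^(1/b) = 0.5 * (168/1907)^(1/-0.065) = 8.5188e+15 cycles

8.5188e+15 cycles


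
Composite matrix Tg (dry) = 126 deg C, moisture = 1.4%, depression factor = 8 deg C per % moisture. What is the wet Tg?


Tg_wet = Tg_dry - k*moisture = 126 - 8*1.4 = 114.8 deg C

114.8 deg C


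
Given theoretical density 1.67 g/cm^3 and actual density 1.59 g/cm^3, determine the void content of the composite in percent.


Void% = (rho_theo - rho_actual)/rho_theo * 100 = (1.67 - 1.59)/1.67 * 100 = 4.79%

4.79%


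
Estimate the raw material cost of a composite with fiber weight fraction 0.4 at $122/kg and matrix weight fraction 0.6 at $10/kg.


Cost = cost_f*Wf + cost_m*Wm = 122*0.4 + 10*0.6 = $54.8/kg

$54.8/kg


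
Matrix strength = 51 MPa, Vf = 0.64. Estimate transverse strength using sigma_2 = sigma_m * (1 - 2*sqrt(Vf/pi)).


factor = 1 - 2*sqrt(0.64/pi) = 0.0973
sigma_2 = 51 * 0.0973 = 4.96 MPa

4.96 MPa
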